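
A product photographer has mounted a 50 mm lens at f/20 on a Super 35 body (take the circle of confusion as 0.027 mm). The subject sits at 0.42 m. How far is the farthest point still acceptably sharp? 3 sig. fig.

456 mm

Hyperfocal distance H = f²/(N·c) + f = 50²/(20 × 0.027) + 50 = 2500/0.54 + 50 ≈ 4679.6 mm ≈ 4.680 m.
Far limit Df = s·(H − f)/(H − s) = 420 × (4679.6 − 50) / (4679.6 − 420) = 420 × 4629.6 / 4259.6 ≈ 456.48 mm.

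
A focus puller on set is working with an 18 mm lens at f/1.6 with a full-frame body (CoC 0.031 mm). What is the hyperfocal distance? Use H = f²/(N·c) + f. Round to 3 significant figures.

6.55 m

Hyperfocal distance H = f²/(N·c) + f = 18²/(1.6 × 0.031) + 18 = 324/0.0496 + 18 ≈ 6550.3 mm ≈ 6.55 m.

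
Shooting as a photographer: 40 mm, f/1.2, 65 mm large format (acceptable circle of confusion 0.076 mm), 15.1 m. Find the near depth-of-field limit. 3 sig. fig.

Hyperfocal distance H = f²/(N·c) + f = 40²/(1.2 × 0.076) + 40 = 1600/0.0912 + 40 ≈ 17583.9 mm ≈ 17.58 m.
Near limit Dn = s·(H − f)/(H + s − 2f) = 15100 × (17583.9 − 40) / (17583.9 + 15100 − 2 × 40) = 15100 × 17543.9 / 32603.9 ≈ 8125.2 mm ≈ 8.13 m.

8.13 m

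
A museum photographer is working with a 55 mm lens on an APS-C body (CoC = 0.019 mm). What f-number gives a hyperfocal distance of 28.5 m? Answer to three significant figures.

f/5.60

Rearrange H = f²/(N·c) + f for N: N = f² / ((H − f)·c).
N = 55² / ((28500 − 55) × 0.019) = 3025 / 540.5 ≈ 5.60.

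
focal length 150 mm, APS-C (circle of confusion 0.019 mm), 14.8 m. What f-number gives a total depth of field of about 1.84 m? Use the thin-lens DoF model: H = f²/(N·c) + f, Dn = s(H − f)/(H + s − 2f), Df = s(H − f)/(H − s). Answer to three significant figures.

f/5.01

Write h = H − f = f²/(N·c). The thin-lens limits are Dn = s·h/(h + (s−f)) and Df = s·h/(h − (s−f)), so DoF = Df − Dn = 2·s·(s−f)·h / (h² − (s−f)²).
That is a quadratic in h: DoF·h² − 2·s·(s−f)·h − DoF·(s−f)² = 0 ⇒ h = (s−f)·(s + √(s² + DoF²)) / DoF = 14650 × (14800 + √(14800² + 1840²)) / 1840 = 14650 × (14800 + 14913.9) / 1840 ≈ 236581 mm.
Then N = f²/(c·h) = 150² / (0.019 × 236581) = 22500 / 4495.0 ≈ 5.01.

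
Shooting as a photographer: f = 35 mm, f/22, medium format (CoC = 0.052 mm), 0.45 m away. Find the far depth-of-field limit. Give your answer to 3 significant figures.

Hyperfocal distance H = f²/(N·c) + f = 35²/(22 × 0.052) + 35 = 1225/1.144 + 35 ≈ 1105.8 mm ≈ 1.106 m.
Far limit Df = s·(H − f)/(H − s) = 450 × (1105.8 − 35) / (1105.8 − 450) = 450 × 1070.8 / 655.8 ≈ 734.76 mm ≈ 0.735 m.

0.735 m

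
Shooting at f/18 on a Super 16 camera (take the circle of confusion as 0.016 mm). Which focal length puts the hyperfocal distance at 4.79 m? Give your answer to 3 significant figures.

From H = f²/(N·c) + f, with f ≪ H: f ≈ √(H·N·c) = √(4790 × 18 × 0.016) = √1379.5 ≈ 37.14 mm.
Exact: f² + N·c·f − N·c·H = 0 ⇒ f = (−N·c + √((N·c)² + 4·N·c·H))/2 = (−0.288 + √5518.2)/2 ≈ 36.998 mm ≈ 37.0 mm.

37.0 mm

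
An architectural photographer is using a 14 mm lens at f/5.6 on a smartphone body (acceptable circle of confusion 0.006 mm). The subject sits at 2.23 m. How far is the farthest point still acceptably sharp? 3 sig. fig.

Hyperfocal distance H = f²/(N·c) + f = 14²/(5.6 × 0.006) + 14 = 196/0.0336 + 14 ≈ 5847.3 mm ≈ 5.847 m.
Far limit Df = s·(H − f)/(H − s) = 2230 × (5847.3 − 14) / (5847.3 − 2230) = 2230 × 5833.3 / 3617.3 ≈ 3596.1 mm ≈ 3.60 m.

3.60 m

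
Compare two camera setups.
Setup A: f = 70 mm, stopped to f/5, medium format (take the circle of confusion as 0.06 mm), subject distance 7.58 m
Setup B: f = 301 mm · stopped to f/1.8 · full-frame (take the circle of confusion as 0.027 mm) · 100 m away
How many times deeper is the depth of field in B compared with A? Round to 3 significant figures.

Setup A: H = 70²/(5×0.06) + 70 ≈ 16403.3 mm; DoF = Df − Dn = 14031.7 − 5192.5 ≈ 8839.2 mm.
Setup B: H = 301²/(1.8×0.027) + 301 ≈ 1864519.1 mm; DoF = Df − Dn = 105650 − 94923 ≈ 10727 mm.
Ratio = 10727 / 8839.2 ≈ 1.21.

1.21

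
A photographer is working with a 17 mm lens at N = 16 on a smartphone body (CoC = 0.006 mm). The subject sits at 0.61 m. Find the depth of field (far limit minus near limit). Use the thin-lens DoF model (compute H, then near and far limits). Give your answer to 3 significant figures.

250 mm

Hyperfocal distance H = f²/(N·c) + f = 17²/(16 × 0.006) + 17 = 289/0.096 + 17 ≈ 3027.4 mm ≈ 3.027 m.
Near limit Dn = s·(H − f)/(H + s − 2f) = 610 × (3027.4 − 17) / (3027.4 + 610 − 2 × 17) = 610 × 3010.4 / 3603.4 ≈ 509.61 mm.
Far limit Df = s·(H − f)/(H − s) = 610 × (3027.4 − 17) / (3027.4 − 610) = 610 × 3010.4 / 2417.4 ≈ 759.63 mm.
Depth of field = Df − Dn = 759.63 − 509.61 ≈ 250.02 mm.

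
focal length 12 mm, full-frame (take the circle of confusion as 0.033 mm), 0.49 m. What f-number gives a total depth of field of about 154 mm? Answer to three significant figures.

f/1.40

Write h = H − f = f²/(N·c). The thin-lens limits are Dn = s·h/(h + (s−f)) and Df = s·h/(h − (s−f)), so DoF = Df − Dn = 2·s·(s−f)·h / (h² − (s−f)²).
That is a quadratic in h: DoF·h² − 2·s·(s−f)·h − DoF·(s−f)² = 0 ⇒ h = (s−f)·(s + √(s² + DoF²)) / DoF = 478 × (490 + √(490² + 154²)) / 154 = 478 × (490 + 513.630) / 154 ≈ 3115.2 mm.
Then N = f²/(c·h) = 12² / (0.033 × 3115.2) = 144 / 102.80 ≈ 1.40.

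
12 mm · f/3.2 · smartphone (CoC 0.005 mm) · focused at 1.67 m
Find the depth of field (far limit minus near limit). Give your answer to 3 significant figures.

Hyperfocal distance H = f²/(N·c) + f = 12²/(3.2 × 0.005) + 12 = 144/0.016 + 12 ≈ 9012.0 mm ≈ 9.012 m.
Near limit Dn = s·(H − f)/(H + s − 2f) = 1670 × (9012.0 − 12) / (9012.0 + 1670 − 2 × 12) = 1670 × 9000.0 / 10658.0 ≈ 1410.21 mm.
Far limit Df = s·(H − f)/(H − s) = 1670 × (9012.0 − 12) / (9012.0 − 1670) = 1670 × 9000.0 / 7342.0 ≈ 2047.13 mm.
Depth of field = Df − Dn = 2047.13 − 1410.21 ≈ 636.92 mm ≈ 0.637 m.

0.637 m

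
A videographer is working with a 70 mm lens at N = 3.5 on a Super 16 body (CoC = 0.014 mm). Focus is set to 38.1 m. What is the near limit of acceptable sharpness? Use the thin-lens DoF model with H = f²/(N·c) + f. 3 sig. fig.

27.6 m

Hyperfocal distance H = f²/(N·c) + f = 70²/(3.5 × 0.014) + 70 = 4900/0.049 + 70 ≈ 100070.0 mm ≈ 100.1 m.
Near limit Dn = s·(H − f)/(H + s − 2f) = 38100 × (100070.0 − 70) / (100070.0 + 38100 − 2 × 70) = 38100 × 100000.0 / 138030.0 ≈ 27603 mm ≈ 27.6 m.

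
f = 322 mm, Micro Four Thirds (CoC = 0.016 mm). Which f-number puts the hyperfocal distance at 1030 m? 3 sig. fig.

f/6.29

Rearrange H = f²/(N·c) + f for N: N = f² / ((H − f)·c).
N = 322² / ((1030000 − 322) × 0.016) = 103684 / 16475 ≈ 6.29.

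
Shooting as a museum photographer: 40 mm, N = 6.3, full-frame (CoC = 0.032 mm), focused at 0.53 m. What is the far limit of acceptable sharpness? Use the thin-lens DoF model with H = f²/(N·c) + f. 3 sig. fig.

Hyperfocal distance H = f²/(N·c) + f = 40²/(6.3 × 0.032) + 40 = 1600/0.2016 + 40 ≈ 7976.5 mm ≈ 7.977 m.
Far limit Df = s·(H − f)/(H − s) = 530 × (7976.5 − 40) / (7976.5 − 530) = 530 × 7936.5 / 7446.5 ≈ 564.88 mm ≈ 0.565 m.

0.565 m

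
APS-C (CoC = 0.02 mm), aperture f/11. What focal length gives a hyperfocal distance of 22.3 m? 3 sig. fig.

69.9 mm

From H = f²/(N·c) + f, with f ≪ H: f ≈ √(H·N·c) = √(22300 × 11 × 0.02) = √4906.0 ≈ 70.04 mm.
Exact: f² + N·c·f − N·c·H = 0 ⇒ f = (−N·c + √((N·c)² + 4·N·c·H))/2 = (−0.22 + √19624)/2 ≈ 69.933 mm ≈ 69.9 mm.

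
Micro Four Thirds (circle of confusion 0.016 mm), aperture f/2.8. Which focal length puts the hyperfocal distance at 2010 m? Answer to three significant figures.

From H = f²/(N·c) + f, with f ≪ H: f ≈ √(H·N·c) = √(2010000 × 2.8 × 0.016) = √90048 ≈ 300.1 mm.
The +f correction barely moves this — solving exactly, f² + N·c·f − N·c·H = 0 ⇒ f = (−N·c + √((N·c)² + 4·N·c·H))/2 = (−0.0448 + √360192)/2 ≈ 300.06 mm, so f ≈ 300 mm.

300 mm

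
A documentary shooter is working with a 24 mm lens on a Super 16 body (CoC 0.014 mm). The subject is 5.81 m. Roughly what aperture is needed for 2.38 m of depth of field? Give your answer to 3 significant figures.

Write h = H − f = f²/(N·c). The thin-lens limits are Dn = s·h/(h + (s−f)) and Df = s·h/(h − (s−f)), so DoF = Df − Dn = 2·s·(s−f)·h / (h² − (s−f)²).
That is a quadratic in h: DoF·h² − 2·s·(s−f)·h − DoF·(s−f)² = 0 ⇒ h = (s−f)·(s + √(s² + DoF²)) / DoF = 5786 × (5810 + √(5810² + 2380²)) / 2380 = 5786 × (5810 + 6278.57) / 2380 ≈ 29388 mm.
Then N = f²/(c·h) = 24² / (0.014 × 29388) = 576 / 411.44 ≈ 1.40.

f/1.40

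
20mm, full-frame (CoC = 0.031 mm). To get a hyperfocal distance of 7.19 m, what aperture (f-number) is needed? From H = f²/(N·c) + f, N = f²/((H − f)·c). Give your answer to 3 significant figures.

f/1.80

Rearrange H = f²/(N·c) + f for N: N = f² / ((H − f)·c).
N = 20² / ((7190 − 20) × 0.031) = 400 / 222.3 ≈ 1.80.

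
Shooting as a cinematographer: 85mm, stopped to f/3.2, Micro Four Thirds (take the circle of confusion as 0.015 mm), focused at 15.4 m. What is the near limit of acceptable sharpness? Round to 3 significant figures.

14.0 m

Hyperfocal distance H = f²/(N·c) + f = 85²/(3.2 × 0.015) + 85 = 7225/0.048 + 85 ≈ 150605.8 mm ≈ 150.6 m.
Near limit Dn = s·(H − f)/(H + s − 2f) = 15400 × (150605.8 − 85) / (150605.8 + 15400 − 2 × 85) = 15400 × 150520.8 / 165835.8 ≈ 13978 mm ≈ 14.0 m.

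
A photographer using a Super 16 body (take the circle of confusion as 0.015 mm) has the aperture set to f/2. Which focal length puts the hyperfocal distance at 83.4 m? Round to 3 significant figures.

From H = f²/(N·c) + f, with f ≪ H: f ≈ √(H·N·c) = √(83400 × 2 × 0.015) = √2502.0 ≈ 50.02 mm.
The +f correction barely moves this — solving exactly, f² + N·c·f − N·c·H = 0 ⇒ f = (−N·c + √((N·c)² + 4·N·c·H))/2 = (−0.03 + √10008)/2 ≈ 50.005 mm, so f ≈ 50.0 mm.

50.0 mm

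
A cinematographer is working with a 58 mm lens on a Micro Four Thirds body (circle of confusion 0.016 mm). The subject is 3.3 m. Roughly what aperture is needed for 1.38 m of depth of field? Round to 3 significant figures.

f/13

Write h = H − f = f²/(N·c). The thin-lens limits are Dn = s·h/(h + (s−f)) and Df = s·h/(h − (s−f)), so DoF = Df − Dn = 2·s·(s−f)·h / (h² − (s−f)²).
That is a quadratic in h: DoF·h² − 2·s·(s−f)·h − DoF·(s−f)² = 0 ⇒ h = (s−f)·(s + √(s² + DoF²)) / DoF = 3242 × (3300 + √(3300² + 1380²)) / 1380 = 3242 × (3300 + 3576.93) / 1380 ≈ 16156 mm.
Then N = f²/(c·h) = 58² / (0.016 × 16156) = 3364 / 258.49 ≈ 13.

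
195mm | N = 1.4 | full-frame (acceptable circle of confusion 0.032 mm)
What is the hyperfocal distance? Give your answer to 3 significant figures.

Hyperfocal distance H = f²/(N·c) + f = 195²/(1.4 × 0.032) + 195 = 38025/0.0448 + 195 ≈ 848967.3 mm ≈ 849 m.

849 m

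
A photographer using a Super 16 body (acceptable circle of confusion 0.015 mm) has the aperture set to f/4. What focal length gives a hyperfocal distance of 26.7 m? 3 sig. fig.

From H = f²/(N·c) + f, with f ≪ H: f ≈ √(H·N·c) = √(26700 × 4 × 0.015) = √1602.0 ≈ 40.02 mm.
The +f correction barely moves this — solving exactly, f² + N·c·f − N·c·H = 0 ⇒ f = (−N·c + √((N·c)² + 4·N·c·H))/2 = (−0.06 + √6408.0)/2 ≈ 39.995 mm, so f ≈ 40.0 mm.

40.0 mm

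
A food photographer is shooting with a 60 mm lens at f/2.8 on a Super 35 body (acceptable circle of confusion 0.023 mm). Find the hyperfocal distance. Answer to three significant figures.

Hyperfocal distance H = f²/(N·c) + f = 60²/(2.8 × 0.023) + 60 = 3600/0.0644 + 60 ≈ 55960.6 mm ≈ 56.0 m.

56.0 m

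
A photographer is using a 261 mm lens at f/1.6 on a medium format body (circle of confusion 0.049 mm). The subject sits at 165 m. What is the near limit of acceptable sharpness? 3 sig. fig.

Hyperfocal distance H = f²/(N·c) + f = 261²/(1.6 × 0.049) + 261 = 68121/0.0784 + 261 ≈ 869151.3 mm ≈ 869.2 m.
Near limit Dn = s·(H − f)/(H + s − 2f) = 165000 × (869151.3 − 261) / (869151.3 + 165000 − 2 × 261) = 165000 × 868890.3 / 1033629.3 ≈ 138702 mm ≈ 139 m.

139 m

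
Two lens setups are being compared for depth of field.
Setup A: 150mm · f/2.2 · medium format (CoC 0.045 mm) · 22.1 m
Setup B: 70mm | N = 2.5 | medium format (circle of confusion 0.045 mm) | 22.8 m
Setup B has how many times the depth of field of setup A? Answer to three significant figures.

7.59

Setup A: H = 150²/(2.2×0.045) + 150 ≈ 227422.7 mm; DoF = Df − Dn = 24462.6 − 20153.6 ≈ 4309.0 mm.
Setup B: H = 70²/(2.5×0.045) + 70 ≈ 43625.6 mm; DoF = Df − Dn = 47685 − 14982 ≈ 32703 mm.
Ratio = 32703 / 4309.0 ≈ 7.59.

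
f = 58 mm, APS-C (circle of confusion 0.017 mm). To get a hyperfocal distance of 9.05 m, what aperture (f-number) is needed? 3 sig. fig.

Rearrange H = f²/(N·c) + f for N: N = f² / ((H − f)·c).
N = 58² / ((9050 − 58) × 0.017) = 3364 / 152.9 ≈ 22.

f/22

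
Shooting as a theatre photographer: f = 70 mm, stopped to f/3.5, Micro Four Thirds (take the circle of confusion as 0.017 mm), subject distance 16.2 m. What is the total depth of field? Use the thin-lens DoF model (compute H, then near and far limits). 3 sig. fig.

6.60 m

Hyperfocal distance H = f²/(N·c) + f = 70²/(3.5 × 0.017) + 70 = 4900/0.0595 + 70 ≈ 82422.9 mm ≈ 82.42 m.
Near limit Dn = s·(H − f)/(H + s − 2f) = 16200 × (82422.9 − 70) / (82422.9 + 16200 − 2 × 70) = 16200 × 82352.9 / 98482.9 ≈ 13546.7 mm.
Far limit Df = s·(H − f)/(H − s) = 16200 × (82422.9 − 70) / (82422.9 − 16200) = 16200 × 82352.9 / 66222.9 ≈ 20145.9 mm.
Depth of field = Df − Dn = 20145.9 − 13546.7 ≈ 6599.2 mm ≈ 6.60 m.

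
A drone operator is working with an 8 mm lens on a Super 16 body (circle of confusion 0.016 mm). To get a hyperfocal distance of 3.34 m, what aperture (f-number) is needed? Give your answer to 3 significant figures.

f/1.20

Rearrange H = f²/(N·c) + f for N: N = f² / ((H − f)·c).
N = 8² / ((3340 − 8) × 0.016) = 64 / 53.31 ≈ 1.20.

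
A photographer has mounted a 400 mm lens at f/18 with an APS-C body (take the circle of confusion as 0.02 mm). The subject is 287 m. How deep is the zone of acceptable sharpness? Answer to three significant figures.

Hyperfocal distance H = f²/(N·c) + f = 400²/(18 × 0.02) + 400 = 160000/0.36 + 400 ≈ 444844.4 mm ≈ 444.8 m.
Near limit Dn = s·(H − f)/(H + s − 2f) = 287000 × (444844.4 − 400) / (444844.4 + 287000 − 2 × 400) = 287000 × 444444.4 / 731044.4 ≈ 174484 mm.
Far limit Df = s·(H − f)/(H − s) = 287000 × (444844.4 − 400) / (444844.4 − 287000) = 287000 × 444444.4 / 157844.4 ≈ 808109 mm.
Depth of field = Df − Dn = 808109 − 174484 ≈ 633625 mm ≈ 634 m.

634 m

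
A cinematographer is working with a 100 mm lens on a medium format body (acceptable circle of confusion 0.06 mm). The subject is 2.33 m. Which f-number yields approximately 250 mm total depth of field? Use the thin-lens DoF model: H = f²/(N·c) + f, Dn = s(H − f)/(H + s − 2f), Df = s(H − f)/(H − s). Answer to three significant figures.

Write h = H − f = f²/(N·c). The thin-lens limits are Dn = s·h/(h + (s−f)) and Df = s·h/(h − (s−f)), so DoF = Df − Dn = 2·s·(s−f)·h / (h² − (s−f)²).
That is a quadratic in h: DoF·h² − 2·s·(s−f)·h − DoF·(s−f)² = 0 ⇒ h = (s−f)·(s + √(s² + DoF²)) / DoF = 2230 × (2330 + √(2330² + 250²)) / 250 = 2230 × (2330 + 2343.37) / 250 ≈ 41686 mm.
Then N = f²/(c·h) = 100² / (0.06 × 41686) = 10000 / 2501.2 ≈ 4.

f/4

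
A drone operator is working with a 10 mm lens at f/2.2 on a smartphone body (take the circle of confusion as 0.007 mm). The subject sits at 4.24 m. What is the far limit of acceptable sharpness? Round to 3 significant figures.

12.2 m

Hyperfocal distance H = f²/(N·c) + f = 10²/(2.2 × 0.007) + 10 = 100/0.0154 + 10 ≈ 6503.5 mm ≈ 6.504 m.
Far limit Df = s·(H − f)/(H − s) = 4240 × (6503.5 − 10) / (6503.5 − 4240) = 4240 × 6493.5 / 2263.5 ≈ 12164 mm ≈ 12.2 m.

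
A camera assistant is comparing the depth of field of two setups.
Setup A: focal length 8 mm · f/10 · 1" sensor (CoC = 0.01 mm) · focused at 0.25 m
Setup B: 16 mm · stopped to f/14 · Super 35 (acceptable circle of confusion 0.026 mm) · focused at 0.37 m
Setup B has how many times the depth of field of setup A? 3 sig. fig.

2.26

Setup A: H = 8²/(10×0.01) + 8 ≈ 648.0 mm; DoF = Df − Dn = 402.01 − 181.41 ≈ 220.60 mm.
Setup B: H = 16²/(14×0.026) + 16 ≈ 719.3 mm; DoF = Df − Dn = 744.98 − 246.12 ≈ 498.86 mm.
Ratio = 498.86 / 220.60 ≈ 2.26.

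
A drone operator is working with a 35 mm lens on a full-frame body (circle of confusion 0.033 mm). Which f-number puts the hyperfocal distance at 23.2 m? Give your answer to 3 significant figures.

Rearrange H = f²/(N·c) + f for N: N = f² / ((H − f)·c).
N = 35² / ((23200 − 35) × 0.033) = 1225 / 764.4 ≈ 1.60.

f/1.60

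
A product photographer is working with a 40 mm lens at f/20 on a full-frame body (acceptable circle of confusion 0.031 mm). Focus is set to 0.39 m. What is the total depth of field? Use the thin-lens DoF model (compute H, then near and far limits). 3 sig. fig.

108 mm

Hyperfocal distance H = f²/(N·c) + f = 40²/(20 × 0.031) + 40 = 1600/0.62 + 40 ≈ 2620.6 mm ≈ 2.621 m.
Near limit Dn = s·(H − f)/(H + s − 2f) = 390 × (2620.6 − 40) / (2620.6 + 390 − 2 × 40) = 390 × 2580.6 / 2930.6 ≈ 343.42 mm.
Far limit Df = s·(H − f)/(H − s) = 390 × (2620.6 − 40) / (2620.6 − 390) = 390 × 2580.6 / 2230.6 ≈ 451.19 mm.
Depth of field = Df − Dn = 451.19 − 343.42 ≈ 107.77 mm.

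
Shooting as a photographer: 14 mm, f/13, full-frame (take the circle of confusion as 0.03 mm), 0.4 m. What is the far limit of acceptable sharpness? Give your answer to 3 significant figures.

Hyperfocal distance H = f²/(N·c) + f = 14²/(13 × 0.03) + 14 = 196/0.39 + 14 ≈ 516.6 mm ≈ 0.517 m.
Far limit Df = s·(H − f)/(H − s) = 400 × (516.6 − 14) / (516.6 − 400) = 400 × 502.6 / 116.6 ≈ 1724.6 mm ≈ 1.72 m.

1.72 m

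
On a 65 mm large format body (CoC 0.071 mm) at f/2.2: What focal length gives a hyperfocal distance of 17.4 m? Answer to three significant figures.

52.1 mm

From H = f²/(N·c) + f, with f ≪ H: f ≈ √(H·N·c) = √(17400 × 2.2 × 0.071) = √2717.9 ≈ 52.13 mm.
The +f correction barely moves this — solving exactly, f² + N·c·f − N·c·H = 0 ⇒ f = (−N·c + √((N·c)² + 4·N·c·H))/2 = (−0.1562 + √10872)/2 ≈ 52.055 mm, so f ≈ 52.1 mm.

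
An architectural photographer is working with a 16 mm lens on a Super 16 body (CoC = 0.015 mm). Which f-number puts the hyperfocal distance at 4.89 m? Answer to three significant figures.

f/3.50

Rearrange H = f²/(N·c) + f for N: N = f² / ((H − f)·c).
N = 16² / ((4890 − 16) × 0.015) = 256 / 73.11 ≈ 3.50.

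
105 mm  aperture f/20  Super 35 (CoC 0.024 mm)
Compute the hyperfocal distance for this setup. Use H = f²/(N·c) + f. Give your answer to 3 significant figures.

23.1 m

Hyperfocal distance H = f²/(N·c) + f = 105²/(20 × 0.024) + 105 = 11025/0.48 + 105 ≈ 23073.8 mm ≈ 23.1 m.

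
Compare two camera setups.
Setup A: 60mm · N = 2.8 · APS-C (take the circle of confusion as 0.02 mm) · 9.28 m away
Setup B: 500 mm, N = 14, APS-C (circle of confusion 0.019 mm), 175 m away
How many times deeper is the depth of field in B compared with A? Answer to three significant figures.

Setup A: H = 60²/(2.8×0.02) + 60 ≈ 64345.7 mm; DoF = Df − Dn = 10833.8 − 8116.0 ≈ 2717.8 mm.
Setup B: H = 500²/(14×0.019) + 500 ≈ 940349.6 mm; DoF = Df − Dn = 214900 − 147596 ≈ 67304 mm.
Ratio = 67304 / 2717.8 ≈ 24.8.

24.8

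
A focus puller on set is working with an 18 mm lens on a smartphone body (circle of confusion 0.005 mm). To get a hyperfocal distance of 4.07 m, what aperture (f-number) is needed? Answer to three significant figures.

f/16

Rearrange H = f²/(N·c) + f for N: N = f² / ((H − f)·c).
N = 18² / ((4070 − 18) × 0.005) = 324 / 20.26 ≈ 16.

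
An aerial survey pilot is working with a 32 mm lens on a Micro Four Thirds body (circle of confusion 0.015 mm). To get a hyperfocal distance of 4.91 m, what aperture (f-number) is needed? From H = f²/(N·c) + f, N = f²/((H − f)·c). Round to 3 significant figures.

f/14

Rearrange H = f²/(N·c) + f for N: N = f² / ((H − f)·c).
N = 32² / ((4910 − 32) × 0.015) = 1024 / 73.17 ≈ 14.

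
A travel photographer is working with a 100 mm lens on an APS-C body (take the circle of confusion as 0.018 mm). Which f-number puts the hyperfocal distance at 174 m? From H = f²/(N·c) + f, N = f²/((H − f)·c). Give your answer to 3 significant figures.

f/3.19

Rearrange H = f²/(N·c) + f for N: N = f² / ((H − f)·c).
N = 100² / ((174000 − 100) × 0.018) = 10000 / 3130 ≈ 3.19.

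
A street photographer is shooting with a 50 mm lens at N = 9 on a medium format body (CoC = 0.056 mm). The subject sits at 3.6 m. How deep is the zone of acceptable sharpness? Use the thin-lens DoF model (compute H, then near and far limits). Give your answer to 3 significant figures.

10.6 m

Hyperfocal distance H = f²/(N·c) + f = 50²/(9 × 0.056) + 50 = 2500/0.504 + 50 ≈ 5010.3 mm ≈ 5.010 m.
Near limit Dn = s·(H − f)/(H + s − 2f) = 3600 × (5010.3 − 50) / (5010.3 + 3600 − 2 × 50) = 3600 × 4960.3 / 8510.3 ≈ 2098 mm.
Far limit Df = s·(H − f)/(H − s) = 3600 × (5010.3 − 50) / (5010.3 − 3600) = 3600 × 4960.3 / 1410.3 ≈ 12662 mm.
Depth of field = Df − Dn = 12662 − 2098 ≈ 10564 mm ≈ 10.6 m.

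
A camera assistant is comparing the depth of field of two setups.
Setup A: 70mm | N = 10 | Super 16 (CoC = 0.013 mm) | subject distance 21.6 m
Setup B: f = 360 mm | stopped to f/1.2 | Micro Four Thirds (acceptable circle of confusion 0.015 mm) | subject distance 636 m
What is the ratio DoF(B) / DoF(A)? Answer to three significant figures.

Setup A: H = 70²/(10×0.013) + 70 ≈ 37762.3 mm; DoF = Df − Dn = 50374 − 13747 ≈ 36627 mm.
Setup B: H = 360²/(1.2×0.015) + 360 ≈ 7200360.0 mm; DoF = Df − Dn = 697585 − 584407 ≈ 113178 mm.
Ratio = 113178 / 36627 ≈ 3.09.

3.09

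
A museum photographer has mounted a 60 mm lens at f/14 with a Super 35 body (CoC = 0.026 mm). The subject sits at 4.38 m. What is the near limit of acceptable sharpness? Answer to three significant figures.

3.05 m

Hyperfocal distance H = f²/(N·c) + f = 60²/(14 × 0.026) + 60 = 3600/0.364 + 60 ≈ 9950.1 mm ≈ 9.950 m.
Near limit Dn = s·(H − f)/(H + s − 2f) = 4380 × (9950.1 − 60) / (9950.1 + 4380 − 2 × 60) = 4380 × 9890.1 / 14210.1 ≈ 3048.4 mm ≈ 3.05 m.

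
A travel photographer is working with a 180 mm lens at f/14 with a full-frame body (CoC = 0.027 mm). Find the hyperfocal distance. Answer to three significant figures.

85.9 m

Hyperfocal distance H = f²/(N·c) + f = 180²/(14 × 0.027) + 180 = 32400/0.378 + 180 ≈ 85894.3 mm ≈ 85.9 m.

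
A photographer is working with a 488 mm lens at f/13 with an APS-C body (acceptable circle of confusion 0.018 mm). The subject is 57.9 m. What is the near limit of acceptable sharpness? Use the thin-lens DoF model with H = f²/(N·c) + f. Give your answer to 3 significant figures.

54.8 m

Hyperfocal distance H = f²/(N·c) + f = 488²/(13 × 0.018) + 488 = 238144/0.234 + 488 ≈ 1018197.4 mm ≈ 1018 m.
Near limit Dn = s·(H − f)/(H + s − 2f) = 57900 × (1018197.4 − 488) / (1018197.4 + 57900 − 2 × 488) = 57900 × 1017709.4 / 1075121.4 ≈ 54808 mm ≈ 54.8 m.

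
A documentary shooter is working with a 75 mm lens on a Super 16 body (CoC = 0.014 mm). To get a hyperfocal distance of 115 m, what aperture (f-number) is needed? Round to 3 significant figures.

Rearrange H = f²/(N·c) + f for N: N = f² / ((H − f)·c).
N = 75² / ((115000 − 75) × 0.014) = 5625 / 1609 ≈ 3.50.

f/3.50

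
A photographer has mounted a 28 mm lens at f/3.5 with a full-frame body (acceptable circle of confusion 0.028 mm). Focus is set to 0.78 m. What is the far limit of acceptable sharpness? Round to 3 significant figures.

Hyperfocal distance H = f²/(N·c) + f = 28²/(3.5 × 0.028) + 28 = 784/0.098 + 28 ≈ 8028.0 mm ≈ 8.028 m.
Far limit Df = s·(H − f)/(H − s) = 780 × (8028.0 − 28) / (8028.0 − 780) = 780 × 8000.0 / 7248.0 ≈ 860.93 mm ≈ 0.861 m.

0.861 m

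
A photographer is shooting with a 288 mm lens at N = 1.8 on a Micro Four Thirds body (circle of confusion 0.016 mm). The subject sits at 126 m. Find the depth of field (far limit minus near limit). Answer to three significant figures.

Hyperfocal distance H = f²/(N·c) + f = 288²/(1.8 × 0.016) + 288 = 82944/0.0288 + 288 ≈ 2880288.0 mm ≈ 2880 m.
Near limit Dn = s·(H − f)/(H + s − 2f) = 126000 × (2880288.0 − 288) / (2880288.0 + 126000 − 2 × 288) = 126000 × 2880000.0 / 3005712.0 ≈ 120730 mm.
Far limit Df = s·(H − f)/(H − s) = 126000 × (2880288.0 − 288) / (2880288.0 − 126000) = 126000 × 2880000.0 / 2754288.0 ≈ 131751 mm.
Depth of field = Df − Dn = 131751 − 120730 ≈ 11021 mm ≈ 11.0 m.

11.0 m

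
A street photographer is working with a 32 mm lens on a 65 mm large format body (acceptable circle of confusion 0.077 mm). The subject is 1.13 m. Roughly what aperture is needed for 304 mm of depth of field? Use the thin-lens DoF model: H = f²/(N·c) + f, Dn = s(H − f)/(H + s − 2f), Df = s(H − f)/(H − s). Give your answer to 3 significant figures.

f/1.60

Write h = H − f = f²/(N·c). The thin-lens limits are Dn = s·h/(h + (s−f)) and Df = s·h/(h − (s−f)), so DoF = Df − Dn = 2·s·(s−f)·h / (h² − (s−f)²).
That is a quadratic in h: DoF·h² − 2·s·(s−f)·h − DoF·(s−f)² = 0 ⇒ h = (s−f)·(s + √(s² + DoF²)) / DoF = 1098 × (1130 + √(1130² + 304²)) / 304 = 1098 × (1130 + 1170.18) / 304 ≈ 8307.9 mm.
Then N = f²/(c·h) = 32² / (0.077 × 8307.9) = 1024 / 639.71 ≈ 1.60.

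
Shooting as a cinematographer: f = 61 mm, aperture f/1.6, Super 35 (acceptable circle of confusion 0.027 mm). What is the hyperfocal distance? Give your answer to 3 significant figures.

Hyperfocal distance H = f²/(N·c) + f = 61²/(1.6 × 0.027) + 61 = 3721/0.0432 + 61 ≈ 86195.3 mm ≈ 86.2 m.

86.2 m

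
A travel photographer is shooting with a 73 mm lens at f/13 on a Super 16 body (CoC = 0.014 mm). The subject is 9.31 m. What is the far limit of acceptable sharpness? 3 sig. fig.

Hyperfocal distance H = f²/(N·c) + f = 73²/(13 × 0.014) + 73 = 5329/0.182 + 73 ≈ 29353.2 mm ≈ 29.35 m.
Far limit Df = s·(H − f)/(H − s) = 9310 × (29353.2 − 73) / (29353.2 − 9310) = 9310 × 29280.2 / 20043.2 ≈ 13601 mm ≈ 13.6 m.

13.6 m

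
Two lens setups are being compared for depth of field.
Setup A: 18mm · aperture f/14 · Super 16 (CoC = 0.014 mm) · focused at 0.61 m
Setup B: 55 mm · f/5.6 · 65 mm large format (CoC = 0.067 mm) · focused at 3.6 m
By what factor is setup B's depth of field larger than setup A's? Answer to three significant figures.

Setup A: H = 18²/(14×0.014) + 18 ≈ 1671.1 mm; DoF = Df − Dn = 950.34 − 449.15 ≈ 501.19 mm.
Setup B: H = 55²/(5.6×0.067) + 55 ≈ 8117.4 mm; DoF = Df − Dn = 6425.1 − 2500.5 ≈ 3924.6 mm.
Ratio = 3924.6 / 501.19 ≈ 7.83.

7.83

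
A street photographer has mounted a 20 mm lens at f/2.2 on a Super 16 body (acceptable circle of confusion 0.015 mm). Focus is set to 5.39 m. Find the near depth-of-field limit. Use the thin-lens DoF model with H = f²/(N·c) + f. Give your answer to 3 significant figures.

Hyperfocal distance H = f²/(N·c) + f = 20²/(2.2 × 0.015) + 20 = 400/0.033 + 20 ≈ 12141.2 mm ≈ 12.14 m.
Near limit Dn = s·(H − f)/(H + s − 2f) = 5390 × (12141.2 − 20) / (12141.2 + 5390 − 2 × 20) = 5390 × 12121.2 / 17491.2 ≈ 3735.2 mm ≈ 3.74 m.

3.74 m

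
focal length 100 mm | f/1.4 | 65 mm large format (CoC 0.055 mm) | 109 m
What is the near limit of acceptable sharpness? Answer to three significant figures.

Hyperfocal distance H = f²/(N·c) + f = 100²/(1.4 × 0.055) + 100 = 10000/0.077 + 100 ≈ 129970.1 mm ≈ 130.0 m.
Near limit Dn = s·(H − f)/(H + s − 2f) = 109000 × (129970.1 − 100) / (129970.1 + 109000 − 2 × 100) = 109000 × 129870.1 / 238770.1 ≈ 59286 mm ≈ 59.3 m.

59.3 m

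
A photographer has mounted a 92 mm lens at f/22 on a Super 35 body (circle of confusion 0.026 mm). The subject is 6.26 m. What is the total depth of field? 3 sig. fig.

6.32 m

Hyperfocal distance H = f²/(N·c) + f = 92²/(22 × 0.026) + 92 = 8464/0.572 + 92 ≈ 14889.2 mm ≈ 14.89 m.
Near limit Dn = s·(H − f)/(H + s − 2f) = 6260 × (14889.2 − 92) / (14889.2 + 6260 − 2 × 92) = 6260 × 14797.2 / 20965.2 ≈ 4418.3 mm.
Far limit Df = s·(H − f)/(H − s) = 6260 × (14889.2 − 92) / (14889.2 − 6260) = 6260 × 14797.2 / 8629.2 ≈ 10734.5 mm.
Depth of field = Df − Dn = 10734.5 − 4418.3 ≈ 6316.2 mm ≈ 6.32 m.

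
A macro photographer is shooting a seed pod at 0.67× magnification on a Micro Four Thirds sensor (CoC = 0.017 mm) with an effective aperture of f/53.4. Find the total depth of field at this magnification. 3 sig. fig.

4.04 mm

At magnification m, DoF ≈ 2·N_eff·c/m² = 2 × 53.4 × 0.017 / 0.67² = 1.816 / 0.4489 ≈ 4.04 mm.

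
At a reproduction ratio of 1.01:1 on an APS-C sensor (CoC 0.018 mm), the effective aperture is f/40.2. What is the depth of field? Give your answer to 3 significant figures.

1.42 mm

At magnification m, DoF ≈ 2·N_eff·c/m² = 2 × 40.2 × 0.018 / 1.01² = 1.447 / 1.02 ≈ 1.42 mm.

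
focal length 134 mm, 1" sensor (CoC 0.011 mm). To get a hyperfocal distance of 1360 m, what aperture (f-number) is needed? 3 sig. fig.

Rearrange H = f²/(N·c) + f for N: N = f² / ((H − f)·c).
N = 134² / ((1360000 − 134) × 0.011) = 17956 / 14959 ≈ 1.20.

f/1.20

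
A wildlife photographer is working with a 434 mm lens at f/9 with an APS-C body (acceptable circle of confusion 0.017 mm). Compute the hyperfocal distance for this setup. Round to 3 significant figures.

1230 m

Hyperfocal distance H = f²/(N·c) + f = 434²/(9 × 0.017) + 434 = 188356/0.153 + 434 ≈ 1231519.0 mm ≈ 1230 m.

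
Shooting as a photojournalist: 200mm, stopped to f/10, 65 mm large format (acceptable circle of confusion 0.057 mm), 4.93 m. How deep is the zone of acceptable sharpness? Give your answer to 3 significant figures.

0.668 m

Hyperfocal distance H = f²/(N·c) + f = 200²/(10 × 0.057) + 200 = 40000/0.57 + 200 ≈ 70375.4 mm ≈ 70.38 m.
Near limit Dn = s·(H − f)/(H + s − 2f) = 4930 × (70375.4 − 200) / (70375.4 + 4930 − 2 × 200) = 4930 × 70175.4 / 74905.4 ≈ 4618.69 mm.
Far limit Df = s·(H − f)/(H − s) = 4930 × (70375.4 − 200) / (70375.4 − 4930) = 4930 × 70175.4 / 65445.4 ≈ 5286.31 mm.
Depth of field = Df − Dn = 5286.31 − 4618.69 ≈ 667.62 mm ≈ 0.668 m.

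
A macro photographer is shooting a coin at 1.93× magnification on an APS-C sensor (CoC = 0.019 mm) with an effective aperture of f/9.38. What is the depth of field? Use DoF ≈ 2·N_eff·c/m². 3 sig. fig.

At magnification m, DoF ≈ 2·N_eff·c/m² = 2 × 9.38 × 0.019 / 1.93² = 0.3564 / 3.725 ≈ 0.0957 mm.

0.0957 mm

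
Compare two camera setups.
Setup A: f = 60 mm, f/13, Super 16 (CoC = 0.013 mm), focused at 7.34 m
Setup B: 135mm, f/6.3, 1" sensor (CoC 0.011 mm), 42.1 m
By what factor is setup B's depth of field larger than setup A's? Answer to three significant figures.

2.43

Setup A: H = 60²/(13×0.013) + 60 ≈ 21361.8 mm; DoF = Df − Dn = 11150.9 − 5470.4 ≈ 5680.5 mm.
Setup B: H = 135²/(6.3×0.011) + 135 ≈ 263122.0 mm; DoF = Df − Dn = 50093 − 36307 ≈ 13786 mm.
Ratio = 13786 / 5680.5 ≈ 2.43.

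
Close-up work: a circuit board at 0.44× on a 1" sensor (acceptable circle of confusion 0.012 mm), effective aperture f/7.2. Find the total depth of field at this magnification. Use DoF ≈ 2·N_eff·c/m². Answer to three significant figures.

0.893 mm

At magnification m, DoF ≈ 2·N_eff·c/m² = 2 × 7.2 × 0.012 / 0.44² = 0.1728 / 0.1936 ≈ 0.893 mm.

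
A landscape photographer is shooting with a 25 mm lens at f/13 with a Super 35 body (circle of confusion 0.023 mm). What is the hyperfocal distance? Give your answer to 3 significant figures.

2.12 m

Hyperfocal distance H = f²/(N·c) + f = 25²/(13 × 0.023) + 25 = 625/0.299 + 25 ≈ 2115.3 mm ≈ 2.12 m.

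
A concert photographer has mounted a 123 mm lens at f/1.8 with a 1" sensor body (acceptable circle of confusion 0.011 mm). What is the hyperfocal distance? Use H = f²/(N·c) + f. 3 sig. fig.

764 m

Hyperfocal distance H = f²/(N·c) + f = 123²/(1.8 × 0.011) + 123 = 15129/0.0198 + 123 ≈ 764213.9 mm ≈ 764 m.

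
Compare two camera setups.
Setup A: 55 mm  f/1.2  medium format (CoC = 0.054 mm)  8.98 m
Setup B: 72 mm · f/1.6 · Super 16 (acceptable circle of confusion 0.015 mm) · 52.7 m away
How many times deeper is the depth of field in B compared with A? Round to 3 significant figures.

Setup A: H = 55²/(1.2×0.054) + 55 ≈ 46737.1 mm; DoF = Df − Dn = 11102.7 − 7538.7 ≈ 3564.0 mm.
Setup B: H = 72²/(1.6×0.015) + 72 ≈ 216072.0 mm; DoF = Df − Dn = 69677 − 42375 ≈ 27302 mm.
Ratio = 27302 / 3564.0 ≈ 7.66.

7.66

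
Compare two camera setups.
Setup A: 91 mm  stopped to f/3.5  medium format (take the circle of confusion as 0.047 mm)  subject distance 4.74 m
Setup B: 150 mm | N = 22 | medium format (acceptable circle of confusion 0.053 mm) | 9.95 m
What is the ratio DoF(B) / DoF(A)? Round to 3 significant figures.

Setup A: H = 91²/(3.5×0.047) + 91 ≈ 50431.4 mm; DoF = Df − Dn = 5222.28 − 4339.26 ≈ 883.02 mm.
Setup B: H = 150²/(22×0.053) + 150 ≈ 19446.7 mm; DoF = Df − Dn = 20218 − 6599 ≈ 13619 mm.
Ratio = 13619 / 883.02 ≈ 15.4.

15.4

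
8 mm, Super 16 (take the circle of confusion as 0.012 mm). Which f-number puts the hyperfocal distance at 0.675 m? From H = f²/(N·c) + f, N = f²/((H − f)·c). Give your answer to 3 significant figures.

f/8

Rearrange H = f²/(N·c) + f for N: N = f² / ((H − f)·c).
N = 8² / ((675 − 8) × 0.012) = 64 / 8.004 ≈ 8.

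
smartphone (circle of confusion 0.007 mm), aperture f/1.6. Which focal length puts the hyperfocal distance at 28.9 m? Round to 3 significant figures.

From H = f²/(N·c) + f, with f ≪ H: f ≈ √(H·N·c) = √(28900 × 1.6 × 0.007) = √323.68 ≈ 17.99 mm.
The +f correction barely moves this — solving exactly, f² + N·c·f − N·c·H = 0 ⇒ f = (−N·c + √((N·c)² + 4·N·c·H))/2 = (−0.0112 + √1294.7)/2 ≈ 17.986 mm, so f ≈ 18.0 mm.

18.0 mm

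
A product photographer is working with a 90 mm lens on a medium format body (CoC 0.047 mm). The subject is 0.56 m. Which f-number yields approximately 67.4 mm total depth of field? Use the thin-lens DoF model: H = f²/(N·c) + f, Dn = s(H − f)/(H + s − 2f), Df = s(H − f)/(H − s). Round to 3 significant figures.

Write h = H − f = f²/(N·c). The thin-lens limits are Dn = s·h/(h + (s−f)) and Df = s·h/(h − (s−f)), so DoF = Df − Dn = 2·s·(s−f)·h / (h² − (s−f)²).
That is a quadratic in h: DoF·h² − 2·s·(s−f)·h − DoF·(s−f)² = 0 ⇒ h = (s−f)·(s + √(s² + DoF²)) / DoF = 470 × (560 + √(560² + 67.4²)) / 67.4 = 470 × (560 + 564.041) / 67.4 ≈ 7838.3 mm.
Then N = f²/(c·h) = 90² / (0.047 × 7838.3) = 8100 / 368.40 ≈ 22.

f/22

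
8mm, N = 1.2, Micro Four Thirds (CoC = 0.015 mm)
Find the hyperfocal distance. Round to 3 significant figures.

Hyperfocal distance H = f²/(N·c) + f = 8²/(1.2 × 0.015) + 8 = 64/0.018 + 8 ≈ 3563.6 mm ≈ 3.56 m.

3.56 m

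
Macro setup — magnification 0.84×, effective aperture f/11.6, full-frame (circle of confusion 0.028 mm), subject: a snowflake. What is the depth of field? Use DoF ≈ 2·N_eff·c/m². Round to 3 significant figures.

At magnification m, DoF ≈ 2·N_eff·c/m² = 2 × 11.6 × 0.028 / 0.84² = 0.6496 / 0.7056 ≈ 0.921 mm.

0.921 mm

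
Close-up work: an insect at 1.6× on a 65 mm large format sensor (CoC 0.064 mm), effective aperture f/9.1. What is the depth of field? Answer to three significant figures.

At magnification m, DoF ≈ 2·N_eff·c/m² = 2 × 9.1 × 0.064 / 1.6² = 1.165 / 2.56 ≈ 0.455 mm.

0.455 mm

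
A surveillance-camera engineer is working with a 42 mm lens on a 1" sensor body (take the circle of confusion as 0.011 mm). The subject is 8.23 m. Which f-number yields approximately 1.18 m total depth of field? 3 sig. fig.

f/1.40

Write h = H − f = f²/(N·c). The thin-lens limits are Dn = s·h/(h + (s−f)) and Df = s·h/(h − (s−f)), so DoF = Df − Dn = 2·s·(s−f)·h / (h² − (s−f)²).
That is a quadratic in h: DoF·h² − 2·s·(s−f)·h − DoF·(s−f)² = 0 ⇒ h = (s−f)·(s + √(s² + DoF²)) / DoF = 8188 × (8230 + √(8230² + 1180²)) / 1180 = 8188 × (8230 + 8314.16) / 1180 ≈ 114800 mm.
Then N = f²/(c·h) = 42² / (0.011 × 114800) = 1764 / 1262.8 ≈ 1.40.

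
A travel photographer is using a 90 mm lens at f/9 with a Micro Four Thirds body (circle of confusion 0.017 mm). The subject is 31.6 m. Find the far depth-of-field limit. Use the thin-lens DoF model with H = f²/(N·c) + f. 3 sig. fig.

Hyperfocal distance H = f²/(N·c) + f = 90²/(9 × 0.017) + 90 = 8100/0.153 + 90 ≈ 53031.2 mm ≈ 53.03 m.
Far limit Df = s·(H − f)/(H − s) = 31600 × (53031.2 − 90) / (53031.2 − 31600) = 31600 × 52941.2 / 21431.2 ≈ 78061 mm ≈ 78.1 m.

78.1 m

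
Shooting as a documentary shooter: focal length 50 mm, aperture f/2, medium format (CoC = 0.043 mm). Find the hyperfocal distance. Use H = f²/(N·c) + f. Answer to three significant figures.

Hyperfocal distance H = f²/(N·c) + f = 50²/(2 × 0.043) + 50 = 2500/0.086 + 50 ≈ 29119.8 mm ≈ 29.1 m.

29.1 m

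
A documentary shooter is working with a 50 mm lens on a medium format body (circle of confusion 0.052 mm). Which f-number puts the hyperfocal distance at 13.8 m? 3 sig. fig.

f/3.50

Rearrange H = f²/(N·c) + f for N: N = f² / ((H − f)·c).
N = 50² / ((13800 − 50) × 0.052) = 2500 / 715.0 ≈ 3.50.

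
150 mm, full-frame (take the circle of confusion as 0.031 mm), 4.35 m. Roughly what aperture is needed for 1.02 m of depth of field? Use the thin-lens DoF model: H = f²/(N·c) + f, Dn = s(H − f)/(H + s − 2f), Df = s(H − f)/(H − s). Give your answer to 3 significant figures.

Write h = H − f = f²/(N·c). The thin-lens limits are Dn = s·h/(h + (s−f)) and Df = s·h/(h − (s−f)), so DoF = Df − Dn = 2·s·(s−f)·h / (h² − (s−f)²).
That is a quadratic in h: DoF·h² − 2·s·(s−f)·h − DoF·(s−f)² = 0 ⇒ h = (s−f)·(s + √(s² + DoF²)) / DoF = 4200 × (4350 + √(4350² + 1020²)) / 1020 = 4200 × (4350 + 4467.99) / 1020 ≈ 36309 mm.
Then N = f²/(c·h) = 150² / (0.031 × 36309) = 22500 / 1125.6 ≈ 20.

f/20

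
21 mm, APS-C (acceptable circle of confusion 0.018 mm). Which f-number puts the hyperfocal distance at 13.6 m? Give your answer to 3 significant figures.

f/1.80

Rearrange H = f²/(N·c) + f for N: N = f² / ((H − f)·c).
N = 21² / ((13600 − 21) × 0.018) = 441 / 244.4 ≈ 1.80.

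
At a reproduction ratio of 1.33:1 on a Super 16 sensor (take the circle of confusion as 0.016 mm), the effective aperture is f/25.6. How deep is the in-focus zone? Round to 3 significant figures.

At magnification m, DoF ≈ 2·N_eff·c/m² = 2 × 25.6 × 0.016 / 1.33² = 0.8192 / 1.769 ≈ 0.463 mm.

0.463 mm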